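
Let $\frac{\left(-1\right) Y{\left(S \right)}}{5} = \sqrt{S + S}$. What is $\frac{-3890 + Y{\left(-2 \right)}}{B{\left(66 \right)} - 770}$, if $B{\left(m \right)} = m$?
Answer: $\frac{1945}{352} + \frac{5 i}{352} \approx 5.5256 + 0.014205 i$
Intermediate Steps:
$Y{\left(S \right)} = - 5 \sqrt{2} \sqrt{S}$ ($Y{\left(S \right)} = - 5 \sqrt{S + S} = - 5 \sqrt{2 S} = - 5 \sqrt{2} \sqrt{S}$)
$\frac{-3890 + Y{\left(-2 \right)}}{B{\left(66 \right)} - 770} = \frac{-3890 - 5 \sqrt{2} \sqrt{-2}}{66 - 770} = \frac{-3890 - 5 \sqrt{2} i \sqrt{2}}{-704} = \left(-3890 - 10 i\right) \left(- \frac{1}{704}\right) = \frac{1945}{352} + \frac{5 i}{352}$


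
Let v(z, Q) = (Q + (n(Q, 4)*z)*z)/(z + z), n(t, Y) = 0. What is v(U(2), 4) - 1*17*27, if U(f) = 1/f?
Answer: -455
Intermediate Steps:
v(z, Q) = Q/(2*z) (v(z, Q) = (Q + (0*z)*z)/(z + z) = (Q + 0*z)/((2*z)) = (Q + 0)*(1/(2*z)) = Q*(1/(2*z)) = Q/(2*z))
v(U(2), 4) - 1*17*27 = (½)*4/1/2 - 1*17*27 = (½)*4/(½) - 17*27 = (½)*4*2 - 459 = 4 - 459 = -455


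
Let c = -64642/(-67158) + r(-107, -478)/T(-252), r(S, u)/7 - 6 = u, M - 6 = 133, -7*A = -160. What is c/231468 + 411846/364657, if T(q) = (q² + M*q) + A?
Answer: 159646892467173642311/141354215740761224292 ≈ 1.1294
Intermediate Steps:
A = 160/7 (A = -⅐*(-160) = 160/7 ≈ 22.857)
M = 139 (M = 6 + 133 = 139)
T(q) = 160/7 + q² + 139*q (T(q) = (q² + 139*q) + 160/7 = 160/7 + q² + 139*q)
r(S, u) = 42 + 7*u
c = 1417791455/1674685467 (c = -64642/(-67158) + (42 + 7*(-478))/(160/7 + (-252)² + 139*(-252)) = -64642*(-1/67158) + (42 - 3346)/(160/7 + 63504 - 35028) = 32321/33579 - 3304/199492/7 = 32321/33579 - 3304*7/199492 = 32321/33579 - 5782/49873 = 1417791455/1674685467 ≈ 0.84660)
c/231468 + 411846/364657 = (1417791455/1674685467)/231468 + 411846/364657 = (1417791455/1674685467)*(1/231468) + 411846*(1/364657) = 1417791455/387636095675556 + 411846/364657 = 159646892467173642311/141354215740761224292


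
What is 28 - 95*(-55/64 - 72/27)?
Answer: 69691/192 ≈ 362.97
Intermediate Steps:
28 - 95*(-55/64 - 72/27) = 28 - 95*(-55*1/64 - 72*1/27) = 28 - 95*(-55/64 - 8/3) = 28 - 95*(-677/192) = 28 + 64315/192 = 69691/192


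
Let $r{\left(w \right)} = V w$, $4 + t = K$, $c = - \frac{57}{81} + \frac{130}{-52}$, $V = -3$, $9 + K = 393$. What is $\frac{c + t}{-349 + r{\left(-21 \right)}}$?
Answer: $- \frac{20347}{15444} \approx -1.3175$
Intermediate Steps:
$K = 384$ ($K = -9 + 393 = 384$)
$c = - \frac{173}{54}$ ($c = \left(-57\right) \frac{1}{81} + 130 \left(- \frac{1}{52}\right) = - \frac{19}{27} - \frac{5}{2} = - \frac{173}{54} \approx -3.2037$)
$t = 380$ ($t = -4 + 384 = 380$)
$r{\left(w \right)} = - 3 w$
$\frac{c + t}{-349 + r{\left(-21 \right)}} = \frac{- \frac{173}{54} + 380}{-349 - -63} = \frac{20347}{54 \left(-349 + 63\right)} = \frac{20347}{54 \left(-286\right)} = \frac{20347}{54} \left(- \frac{1}{286}\right) = - \frac{20347}{15444}$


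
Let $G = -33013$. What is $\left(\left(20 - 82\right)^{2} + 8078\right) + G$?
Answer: $-21091$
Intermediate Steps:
$\left(\left(20 - 82\right)^{2} + 8078\right) + G = \left(\left(20 - 82\right)^{2} + 8078\right) - 33013 = \left(\left(-62\right)^{2} + 8078\right) - 33013 = \left(3844 + 8078\right) - 33013 = 11922 - 33013 = -21091$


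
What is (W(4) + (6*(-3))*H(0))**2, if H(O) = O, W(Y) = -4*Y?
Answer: 256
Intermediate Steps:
(W(4) + (6*(-3))*H(0))**2 = (-4*4 + (6*(-3))*0)**2 = (-16 - 18*0)**2 = (-16 + 0)**2 = (-16)**2 = 256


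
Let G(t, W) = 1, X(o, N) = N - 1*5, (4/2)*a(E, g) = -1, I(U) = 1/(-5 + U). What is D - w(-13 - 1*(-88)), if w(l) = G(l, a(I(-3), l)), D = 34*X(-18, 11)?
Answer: 203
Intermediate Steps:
a(E, g) = -1/2 (a(E, g) = (1/2)*(-1) = -1/2)
X(o, N) = -5 + N (X(o, N) = N - 5 = -5 + N)
D = 204 (D = 34*(-5 + 11) = 34*6 = 204)
w(l) = 1
D - w(-13 - 1*(-88)) = 204 - 1*1 = 204 - 1 = 203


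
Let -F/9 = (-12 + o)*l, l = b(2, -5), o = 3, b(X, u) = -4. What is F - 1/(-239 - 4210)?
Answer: -1441475/4449 ≈ -324.00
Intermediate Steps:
l = -4
F = -324 (F = -9*(-12 + 3)*(-4) = -(-81)*(-4) = -9*36 = -324)
F - 1/(-239 - 4210) = -324 - 1/(-239 - 4210) = -324 - 1/(-4449) = -324 - 1*(-1/4449) = -324 + 1/4449 = -1441475/4449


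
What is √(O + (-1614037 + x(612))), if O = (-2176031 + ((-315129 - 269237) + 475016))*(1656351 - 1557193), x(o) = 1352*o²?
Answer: I*√226109039747 ≈ 4.7551e+5*I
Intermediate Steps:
O = -226613809198 (O = (-2176031 + (-584366 + 475016))*99158 = (-2176031 - 109350)*99158 = -2285381*99158 = -226613809198)
√(O + (-1614037 + x(612))) = √(-226613809198 + (-1614037 + 1352*612²)) = √(-226613809198 + (-1614037 + 1352*374544)) = √(-226613809198 + (-1614037 + 506383488)) = √(-226613809198 + 504769451) = √(-226109039747) = I*√226109039747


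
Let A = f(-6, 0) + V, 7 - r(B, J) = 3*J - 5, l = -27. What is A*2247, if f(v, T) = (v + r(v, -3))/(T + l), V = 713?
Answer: 4802588/3 ≈ 1.6009e+6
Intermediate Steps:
r(B, J) = 12 - 3*J (r(B, J) = 7 - (3*J - 5) = 7 - (-5 + 3*J) = 7 + (5 - 3*J) = 12 - 3*J)
f(v, T) = (21 + v)/(-27 + T) (f(v, T) = (v + (12 - 3*(-3)))/(T - 27) = (v + (12 + 9))/(-27 + T) = (v + 21)/(-27 + T) = (21 + v)/(-27 + T))
A = 6412/9 (A = (21 - 6)/(-27 + 0) + 713 = 15/(-27) + 713 = -1/27*15 + 713 = -5/9 + 713 = 6412/9 ≈ 712.44)
A*2247 = (6412/9)*2247 = 4802588/3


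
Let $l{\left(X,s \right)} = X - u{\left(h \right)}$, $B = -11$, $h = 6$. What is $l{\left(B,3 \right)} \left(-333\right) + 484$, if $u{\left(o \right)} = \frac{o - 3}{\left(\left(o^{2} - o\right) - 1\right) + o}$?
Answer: $\frac{146144}{35} \approx 4175.5$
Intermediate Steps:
$u{\left(o \right)} = \frac{-3 + o}{-1 + o^{2}}$ ($u{\left(o \right)} = \frac{-3 + o}{\left(-1 + o^{2} - o\right) + o} = \frac{-3 + o}{-1 + o^{2}}$)
$l{\left(X,s \right)} = - \frac{3}{35} + X$ ($l{\left(X,s \right)} = X - \frac{-3 + 6}{-1 + 6^{2}} = X - \frac{1}{-1 + 36} \cdot 3 = X - \frac{1}{35} \cdot 3 = X - \frac{3}{35} = - \frac{3}{35} + X$)
$l{\left(B,3 \right)} \left(-333\right) + 484 = \left(- \frac{3}{35} - 11\right) \left(-333\right) + 484 = \left(- \frac{388}{35}\right) \left(-333\right) + 484 = \frac{129204}{35} + 484 = \frac{146144}{35}$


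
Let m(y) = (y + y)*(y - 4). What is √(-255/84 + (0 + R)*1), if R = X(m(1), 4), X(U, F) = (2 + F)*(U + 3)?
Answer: I*√4123/14 ≈ 4.5865*I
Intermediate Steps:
m(y) = 2*y*(-4 + y) (m(y) = (2*y)*(-4 + y) = 2*y*(-4 + y))
X(U, F) = (2 + F)*(3 + U)
R = -18 (R = 6 + 2*(2*1*(-4 + 1)) + 3*4 + 4*(2*1*(-4 + 1)) = 6 + 2*(2*1*(-3)) + 12 + 4*(2*1*(-3)) = 6 + 2*(-6) + 12 + 4*(-6) = 6 - 12 + 12 - 24 = -18)
√(-255/84 + (0 + R)*1) = √(-255/84 + (0 - 18)*1) = √(-255*1/84 - 18*1) = √(-85/28 - 18) = √(-589/28) = I*√4123/14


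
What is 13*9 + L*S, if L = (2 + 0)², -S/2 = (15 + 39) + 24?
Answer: -507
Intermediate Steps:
S = -156 (S = -2*((15 + 39) + 24) = -2*(54 + 24) = -2*78 = -156)
L = 4 (L = 2² = 4)
13*9 + L*S = 13*9 + 4*(-156) = 117 - 624 = -507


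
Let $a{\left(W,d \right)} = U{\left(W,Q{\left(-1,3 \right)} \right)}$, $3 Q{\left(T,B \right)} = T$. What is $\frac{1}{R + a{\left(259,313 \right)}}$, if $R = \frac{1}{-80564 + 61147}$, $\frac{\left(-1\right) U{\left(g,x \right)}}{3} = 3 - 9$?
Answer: $\frac{19417}{349505} \approx 0.055556$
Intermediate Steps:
$Q{\left(T,B \right)} = \frac{T}{3}$
$U{\left(g,x \right)} = 18$ ($U{\left(g,x \right)} = - 3 \left(3 - 9\right) = \left(-3\right) \left(-6\right) = 18$)
$a{\left(W,d \right)} = 18$
$R = - \frac{1}{19417}$ ($R = \frac{1}{-19417} = - \frac{1}{19417} \approx -5.1501 \cdot 10^{-5}$)
$\frac{1}{R + a{\left(259,313 \right)}} = \frac{1}{- \frac{1}{19417} + 18} = \frac{1}{\frac{349505}{19417}} = \frac{19417}{349505}$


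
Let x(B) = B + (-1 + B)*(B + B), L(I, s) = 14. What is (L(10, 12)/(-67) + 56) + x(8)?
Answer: 11778/67 ≈ 175.79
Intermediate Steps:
x(B) = B + 2*B*(-1 + B) (x(B) = B + (-1 + B)*(2*B) = B + 2*B*(-1 + B))
(L(10, 12)/(-67) + 56) + x(8) = (14/(-67) + 56) + 8*(-1 + 2*8) = (14*(-1/67) + 56) + 8*(-1 + 16) = (-14/67 + 56) + 8*15 = 3738/67 + 120 = 11778/67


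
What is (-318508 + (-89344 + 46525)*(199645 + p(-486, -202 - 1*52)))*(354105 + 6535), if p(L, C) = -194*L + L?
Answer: -4531533319768000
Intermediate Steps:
p(L, C) = -193*L
(-318508 + (-89344 + 46525)*(199645 + p(-486, -202 - 1*52)))*(354105 + 6535) = (-318508 + (-89344 + 46525)*(199645 - 193*(-486)))*(354105 + 6535) = (-318508 - 42819*(199645 + 93798))*360640 = (-318508 - 42819*293443)*360640 = (-318508 - 12564935817)*360640 = -12565254325*360640 = -4531533319768000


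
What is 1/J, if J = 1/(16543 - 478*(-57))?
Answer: 43789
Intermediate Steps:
J = 1/43789 (J = 1/(16543 + 27246) = 1/43789 ≈ 2.2837e-5)
1/J = 1/(1/43789) = 43789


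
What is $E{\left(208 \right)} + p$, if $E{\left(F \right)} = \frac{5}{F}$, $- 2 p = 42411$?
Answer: $- \frac{4410739}{208} \approx -21205.0$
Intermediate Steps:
$p = - \frac{42411}{2}$ ($p = \left(- \frac{1}{2}\right) 42411 = - \frac{42411}{2} \approx -21206.0$)
$E{\left(208 \right)} + p = \frac{5}{208} - \frac{42411}{2} = - \frac{4410739}{208}$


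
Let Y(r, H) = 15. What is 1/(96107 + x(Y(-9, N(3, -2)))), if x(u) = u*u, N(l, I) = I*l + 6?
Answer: 1/96332 ≈ 1.0381e-5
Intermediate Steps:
N(l, I) = 6 + I*l
x(u) = u²
1/(96107 + x(Y(-9, N(3, -2)))) = 1/(96107 + 15²) = 1/(96107 + 225) = 1/96332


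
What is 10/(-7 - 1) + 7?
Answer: 23/4 ≈ 5.7500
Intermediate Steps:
10/(-7 - 1) + 7 = 10/(-8) + 7 = 10*(-⅛) + 7 = -5/4 + 7 = 23/4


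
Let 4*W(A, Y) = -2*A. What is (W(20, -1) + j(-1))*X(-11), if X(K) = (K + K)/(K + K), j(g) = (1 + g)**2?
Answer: -10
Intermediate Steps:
W(A, Y) = -A/2 (W(A, Y) = (-2*A)/4 = -A/2)
X(K) = 1 (X(K) = (2*K)/((2*K)) = (2*K)*(1/(2*K)) = 1)
(W(20, -1) + j(-1))*X(-11) = (-1/2*20 + (1 - 1)**2)*1 = (-10 + 0**2)*1 = (-10 + 0)*1 = -10*1 = -10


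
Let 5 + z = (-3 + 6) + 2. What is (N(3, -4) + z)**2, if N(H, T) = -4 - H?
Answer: 49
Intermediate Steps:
z = 0 (z = -5 + ((-3 + 6) + 2) = -5 + (3 + 2) = -5 + 5 = 0)
(N(3, -4) + z)**2 = ((-4 - 1*3) + 0)**2 = ((-4 - 3) + 0)**2 = (-7 + 0)**2 = (-7)**2 = 49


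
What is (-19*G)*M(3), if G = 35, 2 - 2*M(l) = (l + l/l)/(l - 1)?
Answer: 0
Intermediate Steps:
M(l) = 1 - (1 + l)/(2*(-1 + l)) (M(l) = 1 - (l + l/l)/(2*(l - 1)) = 1 - (l + 1)/(2*(-1 + l)) = 1 - (1 + l)/(2*(-1 + l)))
(-19*G)*M(3) = (-19*35)*((-3 + 3)/(2*(-1 + 3))) = -665*0/(2*2) = -665*0 = 0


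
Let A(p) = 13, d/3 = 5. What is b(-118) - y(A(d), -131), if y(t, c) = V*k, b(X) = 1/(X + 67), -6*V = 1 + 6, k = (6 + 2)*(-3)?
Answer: -1429/51 ≈ -28.020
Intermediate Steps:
d = 15 (d = 3*5 = 15)
k = -24 (k = 8*(-3) = -24)
V = -7/6 (V = -(1 + 6)/6 = -⅙*7 = -7/6 ≈ -1.1667)
b(X) = 1/(67 + X)
y(t, c) = 28 (y(t, c) = -7/6*(-24) = 28)
b(-118) - y(A(d), -131) = 1/(67 - 118) - 1*28 = 1/(-51) - 28 = -1/51 - 28 = -1429/51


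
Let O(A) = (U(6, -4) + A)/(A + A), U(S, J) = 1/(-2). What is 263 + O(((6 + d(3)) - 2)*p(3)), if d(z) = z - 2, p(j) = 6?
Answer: 31619/120 ≈ 263.49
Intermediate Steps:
d(z) = -2 + z
U(S, J) = -½
O(A) = (-½ + A)/(2*A) (O(A) = (-½ + A)/(A + A) = (-½ + A)/((2*A)) = (-½ + A)*(1/(2*A)) = (-½ + A)/(2*A))
263 + O(((6 + d(3)) - 2)*p(3)) = 263 + (-1 + 2*(((6 + (-2 + 3)) - 2)*6))/(4*((((6 + (-2 + 3)) - 2)*6))) = 263 + (-1 + 2*(((6 + 1) - 2)*6))/(4*((((6 + 1) - 2)*6))) = 263 + (-1 + 2*((7 - 2)*6))/(4*(((7 - 2)*6))) = 263 + (-1 + 2*(5*6))/(4*((5*6))) = 263 + (¼)*(-1 + 2*30)/30 = 263 + (¼)*(1/30)*(-1 + 60) = 263 + (¼)*(1/30)*59 = 263 + 59/120 = 31619/120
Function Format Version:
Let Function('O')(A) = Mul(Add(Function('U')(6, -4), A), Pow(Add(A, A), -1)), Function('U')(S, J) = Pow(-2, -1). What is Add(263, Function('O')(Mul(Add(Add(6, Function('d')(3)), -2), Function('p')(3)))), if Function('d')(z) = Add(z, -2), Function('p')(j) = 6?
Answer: Rational(31619, 120) ≈ 263.49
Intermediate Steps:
Function('d')(z) = Add(-2, z)
Function('U')(S, J) = Rational(-1, 2)
Function('O')(A) = Mul(Rational(1, 2), Pow(A, -1), Add(Rational(-1, 2), A)) (Function('O')(A) = Mul(Add(Rational(-1, 2), A), Pow(Add(A, A), -1)) = Mul(Add(Rational(-1, 2), A), Pow(Mul(2, A), -1)) = Mul(Add(Rational(-1, 2), A), Mul(Rational(1, 2), Pow(A, -1))) = Mul(Rational(1, 2), Pow(A, -1), Add(Rational(-1, 2), A)))
Add(263, Function('O')(Mul(Add(Add(6, Function('d')(3)), -2), Function('p')(3)))) = Add(263, Mul(Rational(1, 4), Pow(Mul(Add(Add(6, Add(-2, 3)), -2), 6), -1), Add(-1, Mul(2, Mul(Add(Add(6, Add(-2, 3)), -2), 6))))) = Add(263, Mul(Rational(1, 4), Pow(Mul(Add(Add(6, 1), -2), 6), -1), Add(-1, Mul(2, Mul(Add(Add(6, 1), -2), 6))))) = Add(263, Mul(Rational(1, 4), Pow(Mul(Add(7, -2), 6), -1), Add(-1, Mul(2, Mul(Add(7, -2), 6))))) = Add(263, Mul(Rational(1, 4), Pow(Mul(5, 6), -1), Add(-1, Mul(2, Mul(5, 6))))) = Add(263, Mul(Rational(1, 4), Pow(30, -1), Add(-1, Mul(2, 30)))) = Add(263, Mul(Rational(1, 4), Rational(1, 30), Add(-1, 60))) = Add(263, Mul(Rational(1, 4), Rational(1, 30), 59)) = Add(263, Rational(59, 120)) = Rational(31619, 120)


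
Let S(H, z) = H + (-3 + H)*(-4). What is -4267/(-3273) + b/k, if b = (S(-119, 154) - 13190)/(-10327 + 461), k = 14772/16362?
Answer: 218079286255/79501471116 ≈ 2.7431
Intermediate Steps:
S(H, z) = 12 - 3*H (S(H, z) = H + (12 - 4*H) = 12 - 3*H)
k = 2462/2727 (k = 14772*(1/16362) = 2462/2727 ≈ 0.90282)
b = 12821/9866 (b = ((12 - 3*(-119)) - 13190)/(-10327 + 461) = ((12 + 357) - 13190)/(-9866) = (369 - 13190)*(-1/9866) = -12821*(-1/9866) = 12821/9866 ≈ 1.2995)
-4267/(-3273) + b/k = -4267/(-3273) + 12821/(9866*(2462/2727)) = -4267*(-1/3273) + (12821/9866)*(2727/2462) = 4267/3273 + 34962867/24290092 = 218079286255/79501471116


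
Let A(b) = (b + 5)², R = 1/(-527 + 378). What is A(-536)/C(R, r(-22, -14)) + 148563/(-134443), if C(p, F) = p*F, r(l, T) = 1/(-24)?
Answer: 135557873268885/134443 ≈ 1.0083e+9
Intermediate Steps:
R = -1/149 (R = 1/(-149) = -1/149 ≈ -0.0067114)
r(l, T) = -1/24
A(b) = (5 + b)²
C(p, F) = F*p
A(-536)/C(R, r(-22, -14)) + 148563/(-134443) = (5 - 536)²/((-1/24*(-1/149))) + 148563/(-134443) = (-531)²/(1/3576) + 148563*(-1/134443) = 281961*3576 - 148563/134443 = 1008292536 - 148563/134443 = 135557873268885/134443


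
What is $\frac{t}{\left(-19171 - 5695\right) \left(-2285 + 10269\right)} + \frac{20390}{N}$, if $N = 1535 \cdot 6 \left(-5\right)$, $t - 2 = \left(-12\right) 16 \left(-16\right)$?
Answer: $- \frac{202408559693}{457115656560} \approx -0.4428$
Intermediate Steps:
$t = 3074$ ($t = 2 + \left(-12\right) 16 \left(-16\right) = 2 - -3072 = 2 + 3072 = 3074$)
$N = -46050$ ($N = 1535 \left(-30\right) = -46050$)
$\frac{t}{\left(-19171 - 5695\right) \left(-2285 + 10269\right)} + \frac{20390}{N} = \frac{3074}{\left(-19171 - 5695\right) \left(-2285 + 10269\right)} + \frac{20390}{-46050} = \frac{3074}{\left(-24866\right) 7984} + 20390 \left(- \frac{1}{46050}\right) = \frac{3074}{-198530144} - \frac{2039}{4605} = 3074 \left(- \frac{1}{198530144}\right) - \frac{2039}{4605} = - \frac{1537}{99265072} - \frac{2039}{4605} = - \frac{202408559693}{457115656560}$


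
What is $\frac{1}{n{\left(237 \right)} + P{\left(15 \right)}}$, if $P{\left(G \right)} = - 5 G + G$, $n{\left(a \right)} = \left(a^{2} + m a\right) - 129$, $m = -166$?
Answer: $\frac{1}{16638} \approx 6.0103 \cdot 10^{-5}$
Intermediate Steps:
$n{\left(a \right)} = -129 + a^{2} - 166 a$ ($n{\left(a \right)} = \left(a^{2} - 166 a\right) - 129 = -129 + a^{2} - 166 a$)
$P{\left(G \right)} = - 4 G$
$\frac{1}{n{\left(237 \right)} + P{\left(15 \right)}} = \frac{1}{\left(-129 + 237^{2} - 39342\right) - 60} = \frac{1}{\left(-129 + 56169 - 39342\right) - 60} = \frac{1}{16698 - 60} = \frac{1}{16638}$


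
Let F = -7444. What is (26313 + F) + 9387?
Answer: 28256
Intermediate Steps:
(26313 + F) + 9387 = (26313 - 7444) + 9387 = 18869 + 9387 = 28256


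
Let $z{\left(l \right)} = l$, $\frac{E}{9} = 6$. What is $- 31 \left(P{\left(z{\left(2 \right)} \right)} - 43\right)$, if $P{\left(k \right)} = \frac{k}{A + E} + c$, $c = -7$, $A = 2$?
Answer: $\frac{43369}{28} \approx 1548.9$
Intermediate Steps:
$E = 54$ ($E = 9 \cdot 6 = 54$)
$P{\left(k \right)} = -7 + \frac{k}{56}$ ($P{\left(k \right)} = \frac{k}{2 + 54} - 7 = \frac{k}{56} - 7 = -7 + \frac{k}{56}$)
$- 31 \left(P{\left(z{\left(2 \right)} \right)} - 43\right) = - 31 \left(\left(-7 + \frac{1}{56} \cdot 2\right) - 43\right) = - 31 \left(\left(-7 + \frac{1}{28}\right) - 43\right) = - 31 \left(- \frac{195}{28} - 43\right) = \left(-31\right) \left(- \frac{1399}{28}\right) = \frac{43369}{28}$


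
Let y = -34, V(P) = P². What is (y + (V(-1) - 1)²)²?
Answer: 1156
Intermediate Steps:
(y + (V(-1) - 1)²)² = (-34 + ((-1)² - 1)²)² = (-34 + (1 - 1)²)² = (-34 + 0²)² = (-34 + 0)² = (-34)² = 1156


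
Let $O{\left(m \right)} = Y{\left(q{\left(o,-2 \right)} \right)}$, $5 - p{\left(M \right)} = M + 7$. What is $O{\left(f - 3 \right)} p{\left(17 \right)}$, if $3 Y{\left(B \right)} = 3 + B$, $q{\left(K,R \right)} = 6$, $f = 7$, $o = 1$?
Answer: $-57$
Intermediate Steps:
$Y{\left(B \right)} = 1 + \frac{B}{3}$ ($Y{\left(B \right)} = \frac{3 + B}{3} = 1 + \frac{B}{3}$)
$p{\left(M \right)} = -2 - M$ ($p{\left(M \right)} = 5 - \left(M + 7\right) = 5 - \left(7 + M\right) = -2 - M$)
$O{\left(m \right)} = 3$ ($O{\left(m \right)} = 1 + \frac{1}{3} \cdot 6 = 1 + 2 = 3$)
$O{\left(f - 3 \right)} p{\left(17 \right)} = 3 \left(-2 - 17\right) = 3 \left(-19\right) = -57$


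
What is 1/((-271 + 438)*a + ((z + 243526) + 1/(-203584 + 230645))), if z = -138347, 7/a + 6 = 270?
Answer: 7144104/751441349189 ≈ 9.5072e-6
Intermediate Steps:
a = 7/264 (a = 7/(-6 + 270) = 7/264 ≈ 0.026515)
1/((-271 + 438)*a + ((z + 243526) + 1/(-203584 + 230645))) = 1/((-271 + 438)*(7/264) + ((-138347 + 243526) + 1/(-203584 + 230645))) = 1/(167*(7/264) + (105179 + 1/27061)) = 1/(1169/264 + (105179 + 1/27061)) = 1/(1169/264 + 2846248920/27061) = 1/(751441349189/7144104) = 7144104/751441349189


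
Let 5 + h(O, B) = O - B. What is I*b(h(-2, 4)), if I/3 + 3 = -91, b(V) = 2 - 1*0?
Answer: -564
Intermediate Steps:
h(O, B) = -5 + O - B (h(O, B) = -5 + (O - B) = -5 + O - B)
b(V) = 2 (b(V) = 2 + 0 = 2)
I = -282 (I = -9 + 3*(-91) = -9 - 273 = -282)
I*b(h(-2, 4)) = -282*2 = -564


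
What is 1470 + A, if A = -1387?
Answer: 83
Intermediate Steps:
1470 + A = 1470 - 1387 = 83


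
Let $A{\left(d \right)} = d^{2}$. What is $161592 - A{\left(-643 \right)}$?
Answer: $-251857$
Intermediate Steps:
$161592 - A{\left(-643 \right)} = 161592 - \left(-643\right)^{2} = 161592 - 413449 = -251857$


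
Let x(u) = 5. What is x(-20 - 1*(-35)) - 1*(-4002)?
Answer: 4007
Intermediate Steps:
x(-20 - 1*(-35)) - 1*(-4002) = 5 - 1*(-4002) = 5 + 4002 = 4007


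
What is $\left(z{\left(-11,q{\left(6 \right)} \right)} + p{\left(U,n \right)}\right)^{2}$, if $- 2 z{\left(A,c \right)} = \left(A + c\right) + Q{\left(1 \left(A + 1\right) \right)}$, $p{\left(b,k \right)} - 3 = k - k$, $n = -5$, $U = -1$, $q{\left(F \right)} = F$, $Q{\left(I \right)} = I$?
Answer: $\frac{441}{4} \approx 110.25$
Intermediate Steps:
$p{\left(b,k \right)} = 3$ ($p{\left(b,k \right)} = 3 + \left(k - k\right) = 3 + 0 = 3$)
$z{\left(A,c \right)} = - \frac{1}{2} - A - \frac{c}{2}$ ($z{\left(A,c \right)} = - \frac{\left(A + c\right) + 1 \left(A + 1\right)}{2} = - \frac{\left(A + c\right) + 1 \left(1 + A\right)}{2} = - \frac{\left(A + c\right) + \left(1 + A\right)}{2} = - \frac{1 + c + 2 A}{2} = - \frac{1}{2} - A - \frac{c}{2}$)
$\left(z{\left(-11,q{\left(6 \right)} \right)} + p{\left(U,n \right)}\right)^{2} = \left(\left(- \frac{1}{2} - -11 - 3\right) + 3\right)^{2} = \left(\left(- \frac{1}{2} + 11 - 3\right) + 3\right)^{2} = \left(\frac{15}{2} + 3\right)^{2} = \left(\frac{21}{2}\right)^{2} = \frac{441}{4}$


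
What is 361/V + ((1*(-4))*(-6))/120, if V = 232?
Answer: 2037/1160 ≈ 1.7560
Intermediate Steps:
361/V + ((1*(-4))*(-6))/120 = 361/232 + ((1*(-4))*(-6))/120 = 361*(1/232) - 4*(-6)*(1/120) = 361/232 + 24*(1/120) = 361/232 + ⅕ = 2037/1160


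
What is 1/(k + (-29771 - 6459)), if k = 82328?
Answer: 1/46098 ≈ 2.1693e-5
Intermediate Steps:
1/(k + (-29771 - 6459)) = 1/(82328 + (-29771 - 6459)) = 1/(82328 - 36230) = 1/46098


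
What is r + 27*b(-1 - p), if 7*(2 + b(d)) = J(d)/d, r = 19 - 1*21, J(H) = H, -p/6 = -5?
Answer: -365/7 ≈ -52.143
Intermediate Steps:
p = 30 (p = -6*(-5) = 30)
r = -2 (r = 19 - 21 = -2)
b(d) = -13/7 (b(d) = -2 + (d/d)/7 = -2 + (⅐)*1 = -2 + ⅐ = -13/7)
r + 27*b(-1 - p) = -2 + 27*(-13/7) = -2 - 351/7 = -365/7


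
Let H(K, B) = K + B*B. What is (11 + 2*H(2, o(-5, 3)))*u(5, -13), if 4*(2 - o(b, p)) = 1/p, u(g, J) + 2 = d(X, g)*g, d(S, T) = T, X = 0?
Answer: 37007/72 ≈ 513.99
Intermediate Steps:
u(g, J) = -2 + g² (u(g, J) = -2 + g*g = -2 + g²)
o(b, p) = 2 - 1/(4*p)
H(K, B) = K + B²
(11 + 2*H(2, o(-5, 3)))*u(5, -13) = (11 + 2*(2 + (2 - ¼/3)²))*(-2 + 5²) = (11 + 2*(2 + (2 - ¼*⅓)²))*(-2 + 25) = (11 + 2*(2 + (2 - 1/12)²))*23 = (11 + 2*(2 + (23/12)²))*23 = (11 + 2*(2 + 529/144))*23 = (11 + 2*(817/144))*23 = (11 + 817/72)*23 = (1609/72)*23 = 37007/72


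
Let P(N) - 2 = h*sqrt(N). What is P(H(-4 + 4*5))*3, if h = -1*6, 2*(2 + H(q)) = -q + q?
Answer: 6 - 18*I*sqrt(2) ≈ 6.0 - 25.456*I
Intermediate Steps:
H(q) = -2 (H(q) = -2 + (-q + q)/2 = -2 + (1/2)*0 = -2 + 0 = -2)
h = -6
P(N) = 2 - 6*sqrt(N)
P(H(-4 + 4*5))*3 = (2 - 6*I*sqrt(2))*3 = 6 - 18*I*sqrt(2)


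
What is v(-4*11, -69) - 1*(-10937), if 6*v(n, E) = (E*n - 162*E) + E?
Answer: 26589/2 ≈ 13295.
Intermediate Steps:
v(n, E) = -161*E/6 + E*n/6 (v(n, E) = ((E*n - 162*E) + E)/6 = ((-162*E + E*n) + E)/6 = (-161*E + E*n)/6 = -161*E/6 + E*n/6)
v(-4*11, -69) - 1*(-10937) = (⅙)*(-69)*(-161 - 4*11) - 1*(-10937) = (⅙)*(-69)*(-161 - 44) + 10937 = (⅙)*(-69)*(-205) + 10937 = 4715/2 + 10937 = 26589/2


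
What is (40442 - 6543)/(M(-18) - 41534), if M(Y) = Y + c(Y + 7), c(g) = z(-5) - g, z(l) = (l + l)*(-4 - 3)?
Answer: -33899/41471 ≈ -0.81741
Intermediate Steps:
z(l) = -14*l (z(l) = (2*l)*(-7) = -14*l)
c(g) = 70 - g (c(g) = -14*(-5) - g = 70 - g)
M(Y) = 63 (M(Y) = Y + (70 - (Y + 7)) = Y + (70 - (7 + Y)) = Y + (70 + (-7 - Y)) = Y + (63 - Y) = 63)
(40442 - 6543)/(M(-18) - 41534) = (40442 - 6543)/(63 - 41534) = 33899/(-41471) = 33899*(-1/41471) = -33899/41471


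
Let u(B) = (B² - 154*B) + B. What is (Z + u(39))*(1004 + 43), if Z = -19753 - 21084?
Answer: -47411301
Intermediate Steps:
u(B) = B² - 153*B
Z = -40837
(Z + u(39))*(1004 + 43) = (-40837 + 39*(-153 + 39))*(1004 + 43) = (-40837 + 39*(-114))*1047 = (-40837 - 4446)*1047 = -45283*1047 = -47411301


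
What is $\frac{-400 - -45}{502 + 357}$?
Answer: $- \frac{355}{859} \approx -0.41327$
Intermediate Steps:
$\frac{-400 - -45}{502 + 357} = \frac{-400 + 45}{859} = \left(-355\right) \frac{1}{859} = - \frac{355}{859}$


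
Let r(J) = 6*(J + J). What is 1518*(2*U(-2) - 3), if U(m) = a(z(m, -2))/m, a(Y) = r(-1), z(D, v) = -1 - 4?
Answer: 13662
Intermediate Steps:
z(D, v) = -5
r(J) = 12*J (r(J) = 6*(2*J) = 12*J)
a(Y) = -12 (a(Y) = 12*(-1) = -12)
U(m) = -12/m
1518*(2*U(-2) - 3) = 1518*(2*(-12/(-2)) - 3) = 1518*(2*(-12*(-1/2)) - 3) = 1518*(2*6 - 3) = 1518*(12 - 3) = 1518*9 = 13662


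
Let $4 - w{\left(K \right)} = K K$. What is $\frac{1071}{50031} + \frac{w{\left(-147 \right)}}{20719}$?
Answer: $- \frac{6919802}{6775113} \approx -1.0214$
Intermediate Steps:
$w{\left(K \right)} = 4 - K^{2}$ ($w{\left(K \right)} = 4 - K K = 4 - K^{2}$)
$\frac{1071}{50031} + \frac{w{\left(-147 \right)}}{20719} = \frac{1071}{50031} + \frac{4 - \left(-147\right)^{2}}{20719} = 1071 \cdot \frac{1}{50031} + \left(4 - 21609\right) \frac{1}{20719} = \frac{7}{327} + \left(4 - 21609\right) \frac{1}{20719} = \frac{7}{327} - \frac{21605}{20719} = - \frac{6919802}{6775113}$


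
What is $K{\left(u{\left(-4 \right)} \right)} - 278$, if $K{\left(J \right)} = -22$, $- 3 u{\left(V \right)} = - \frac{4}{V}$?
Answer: $-300$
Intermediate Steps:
$u{\left(V \right)} = \frac{4}{3 V}$ ($u{\left(V \right)} = - \frac{\left(-4\right) \frac{1}{V}}{3} = \frac{4}{3 V}$)
$K{\left(u{\left(-4 \right)} \right)} - 278 = -22 - 278 = -300$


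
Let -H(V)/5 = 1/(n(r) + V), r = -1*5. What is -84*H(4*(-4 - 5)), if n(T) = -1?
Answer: -420/37 ≈ -11.351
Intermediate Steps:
r = -5
H(V) = -5/(-1 + V)
-84*H(4*(-4 - 5)) = -(-420)/(-1 + 4*(-4 - 5)) = -(-420)/(-1 + 4*(-9)) = -(-420)/(-1 - 36) = -(-420)/(-37) = -(-420)*(-1)/37 = -84*5/37 = -420/37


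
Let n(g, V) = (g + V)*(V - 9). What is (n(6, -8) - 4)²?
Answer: 900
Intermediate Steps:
n(g, V) = (-9 + V)*(V + g) (n(g, V) = (V + g)*(-9 + V) = (-9 + V)*(V + g))
(n(6, -8) - 4)² = (((-8)² - 9*(-8) - 9*6 - 8*6) - 4)² = ((64 + 72 - 54 - 48) - 4)² = (34 - 4)² = 30² = 900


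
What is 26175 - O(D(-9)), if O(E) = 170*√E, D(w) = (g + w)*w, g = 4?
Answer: 26175 - 510*√5 ≈ 25035.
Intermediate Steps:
D(w) = w*(4 + w) (D(w) = (4 + w)*w = w*(4 + w))
26175 - O(D(-9)) = 26175 - 170*√(-9*(4 - 9)) = 26175 - 170*√(-9*(-5)) = 26175 - 170*√45 = 26175 - 170*3*√5 = 26175 - 510*√5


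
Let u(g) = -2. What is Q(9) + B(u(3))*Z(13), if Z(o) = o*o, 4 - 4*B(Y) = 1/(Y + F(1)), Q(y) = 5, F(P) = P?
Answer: 865/4 ≈ 216.25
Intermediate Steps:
B(Y) = 1 - 1/(4*(1 + Y)) (B(Y) = 1 - 1/(4*(Y + 1)) = 1 - 1/(4*(1 + Y)))
Z(o) = o²
Q(9) + B(u(3))*Z(13) = 5 + ((¾ - 2)/(1 - 2))*13² = 5 + (-5/4/(-1))*169 = 5 - 1*(-5/4)*169 = 5 + (5/4)*169 = 5 + 845/4 = 865/4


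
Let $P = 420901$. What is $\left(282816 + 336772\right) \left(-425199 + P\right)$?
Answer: $-2662989224$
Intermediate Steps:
$\left(282816 + 336772\right) \left(-425199 + P\right) = \left(282816 + 336772\right) \left(-425199 + 420901\right) = 619588 \left(-4298\right) = -2662989224$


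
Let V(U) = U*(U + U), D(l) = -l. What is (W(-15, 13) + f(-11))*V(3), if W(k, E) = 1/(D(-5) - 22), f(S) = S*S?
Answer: 37008/17 ≈ 2176.9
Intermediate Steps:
V(U) = 2*U² (V(U) = U*(2*U) = 2*U²)
f(S) = S²
W(k, E) = -1/17 (W(k, E) = 1/(-1*(-5) - 22) = 1/(5 - 22) = 1/(-17) = -1/17)
(W(-15, 13) + f(-11))*V(3) = (-1/17 + (-11)²)*(2*3²) = (-1/17 + 121)*(2*9) = (2056/17)*18 = 37008/17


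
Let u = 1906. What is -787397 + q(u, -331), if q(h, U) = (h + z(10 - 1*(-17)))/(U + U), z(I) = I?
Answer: -521258747/662 ≈ -7.8740e+5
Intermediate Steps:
q(h, U) = (27 + h)/(2*U) (q(h, U) = (h + (10 - 1*(-17)))/(U + U) = (h + (10 + 17))/((2*U)) = (h + 27)*(1/(2*U)) = (27 + h)*(1/(2*U)) = (27 + h)/(2*U))
-787397 + q(u, -331) = -787397 + (½)*(27 + 1906)/(-331) = -787397 + (½)*(-1/331)*1933 = -787397 - 1933/662 = -521258747/662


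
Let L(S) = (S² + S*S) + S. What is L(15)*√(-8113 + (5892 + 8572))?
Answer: 465*√6351 ≈ 37057.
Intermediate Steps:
L(S) = S + 2*S² (L(S) = (S² + S²) + S = 2*S² + S = S + 2*S²)
L(15)*√(-8113 + (5892 + 8572)) = (15*(1 + 2*15))*√(-8113 + (5892 + 8572)) = (15*(1 + 30))*√(-8113 + 14464) = (15*31)*√6351 = 465*√6351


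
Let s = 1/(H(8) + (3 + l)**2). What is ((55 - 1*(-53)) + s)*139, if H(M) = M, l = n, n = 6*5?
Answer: 16468303/1097 ≈ 15012.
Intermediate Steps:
n = 30
l = 30
s = 1/1097 (s = 1/(8 + (3 + 30)**2) = 1/(8 + 33**2) = 1/(8 + 1089) = 1/1097 ≈ 0.00091158)
((55 - 1*(-53)) + s)*139 = ((55 - 1*(-53)) + 1/1097)*139 = ((55 + 53) + 1/1097)*139 = (108 + 1/1097)*139 = (118477/1097)*139 = 16468303/1097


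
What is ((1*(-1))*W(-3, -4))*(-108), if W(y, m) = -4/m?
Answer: 108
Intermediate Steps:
((1*(-1))*W(-3, -4))*(-108) = ((1*(-1))*(-4/(-4)))*(-108) = -(-4)*(-1)/4*(-108) = -1*1*(-108) = -1*(-108) = 108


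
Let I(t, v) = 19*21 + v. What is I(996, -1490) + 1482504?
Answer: 1481413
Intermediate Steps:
I(t, v) = 399 + v
I(996, -1490) + 1482504 = (399 - 1490) + 1482504 = -1091 + 1482504 = 1481413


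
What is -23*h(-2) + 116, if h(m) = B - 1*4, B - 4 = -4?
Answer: 208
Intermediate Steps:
B = 0 (B = 4 - 4 = 0)
h(m) = -4 (h(m) = 0 - 1*4 = 0 - 4 = -4)
-23*h(-2) + 116 = -23*(-4) + 116 = 92 + 116 = 208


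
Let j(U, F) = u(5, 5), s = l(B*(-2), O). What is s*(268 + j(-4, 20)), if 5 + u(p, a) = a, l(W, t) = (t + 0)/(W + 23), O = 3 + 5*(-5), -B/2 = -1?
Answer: -5896/19 ≈ -310.32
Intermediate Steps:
B = 2 (B = -2*(-1) = 2)
O = -22 (O = 3 - 25 = -22)
l(W, t) = t/(23 + W)
u(p, a) = -5 + a
s = -22/19 (s = -22/(23 + 2*(-2)) = -22/(23 - 4) = -22/19 ≈ -1.1579)
j(U, F) = 0 (j(U, F) = -5 + 5 = 0)
s*(268 + j(-4, 20)) = -22*(268 + 0)/19 = -22/19*268 = -5896/19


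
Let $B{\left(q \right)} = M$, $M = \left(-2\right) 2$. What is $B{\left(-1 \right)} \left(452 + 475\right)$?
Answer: $-3708$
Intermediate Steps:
$M = -4$
$B{\left(q \right)} = -4$
$B{\left(-1 \right)} \left(452 + 475\right) = - 4 \left(452 + 475\right) = \left(-4\right) 927 = -3708$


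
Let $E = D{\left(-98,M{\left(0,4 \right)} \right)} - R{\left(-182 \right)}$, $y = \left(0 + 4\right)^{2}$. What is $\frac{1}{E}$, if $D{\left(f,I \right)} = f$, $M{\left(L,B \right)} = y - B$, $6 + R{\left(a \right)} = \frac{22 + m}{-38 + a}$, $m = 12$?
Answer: $- \frac{110}{10103} \approx -0.010888$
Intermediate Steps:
$y = 16$ ($y = 4^{2} = 16$)
$R{\left(a \right)} = -6 + \frac{34}{-38 + a}$ ($R{\left(a \right)} = -6 + \frac{22 + 12}{-38 + a} = -6 + \frac{34}{-38 + a}$)
$M{\left(L,B \right)} = 16 - B$
$E = - \frac{10103}{110}$ ($E = -98 - \frac{2 \left(131 - -546\right)}{-38 - 182} = -98 - \frac{2 \left(131 + 546\right)}{-220} = -98 - 2 \left(- \frac{1}{220}\right) 677 = -98 - - \frac{677}{110} = -98 + \frac{677}{110} = - \frac{10103}{110} \approx -91.845$)
$\frac{1}{E} = \frac{1}{- \frac{10103}{110}} = - \frac{110}{10103}$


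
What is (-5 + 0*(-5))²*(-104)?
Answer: -2600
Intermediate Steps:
(-5 + 0*(-5))²*(-104) = (-5 + 0)²*(-104) = (-5)²*(-104) = 25*(-104) = -2600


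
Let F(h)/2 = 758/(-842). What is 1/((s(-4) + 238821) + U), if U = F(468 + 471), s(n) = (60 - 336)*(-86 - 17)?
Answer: 421/112511071 ≈ 3.7419e-6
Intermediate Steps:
s(n) = 28428 (s(n) = -276*(-103) = 28428)
F(h) = -758/421 (F(h) = 2*(758/(-842)) = 2*(758*(-1/842)) = 2*(-379/421) = -758/421)
U = -758/421 ≈ -1.8005
1/((s(-4) + 238821) + U) = 1/((28428 + 238821) - 758/421) = 1/(267249 - 758/421) = 1/(112511071/421) = 421/112511071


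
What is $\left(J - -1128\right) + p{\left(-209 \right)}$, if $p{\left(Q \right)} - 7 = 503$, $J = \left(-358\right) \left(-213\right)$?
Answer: $77892$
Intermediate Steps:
$J = 76254$
$p{\left(Q \right)} = 510$ ($p{\left(Q \right)} = 7 + 503 = 510$)
$\left(J - -1128\right) + p{\left(-209 \right)} = \left(76254 - -1128\right) + 510 = \left(76254 + 1128\right) + 510 = 77382 + 510 = 77892$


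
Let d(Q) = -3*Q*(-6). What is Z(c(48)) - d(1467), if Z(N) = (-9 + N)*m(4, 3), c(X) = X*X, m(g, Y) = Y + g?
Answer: -10341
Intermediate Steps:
c(X) = X²
d(Q) = 18*Q
Z(N) = -63 + 7*N (Z(N) = (-9 + N)*(3 + 4) = (-9 + N)*7 = -63 + 7*N)
Z(c(48)) - d(1467) = (-63 + 7*48²) - 18*1467 = (-63 + 7*2304) - 1*26406 = (-63 + 16128) - 26406 = 16065 - 26406 = -10341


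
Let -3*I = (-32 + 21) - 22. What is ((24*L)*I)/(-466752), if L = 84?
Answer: -21/442 ≈ -0.047511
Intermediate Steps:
I = 11 (I = -((-32 + 21) - 22)/3 = -(-11 - 22)/3 = -⅓*(-33) = 11)
((24*L)*I)/(-466752) = ((24*84)*11)/(-466752) = (2016*11)*(-1/466752) = 22176*(-1/466752) = -21/442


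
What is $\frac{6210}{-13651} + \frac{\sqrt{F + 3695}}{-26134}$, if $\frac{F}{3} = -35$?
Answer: $- \frac{6210}{13651} - \frac{\sqrt{3590}}{26134} \approx -0.4572$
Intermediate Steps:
$F = -105$ ($F = 3 \left(-35\right) = -105$)
$\frac{6210}{-13651} + \frac{\sqrt{F + 3695}}{-26134} = \frac{6210}{-13651} + \frac{\sqrt{-105 + 3695}}{-26134} = 6210 \left(- \frac{1}{13651}\right) + \sqrt{3590} \left(- \frac{1}{26134}\right) = - \frac{6210}{13651} - \frac{\sqrt{3590}}{26134}$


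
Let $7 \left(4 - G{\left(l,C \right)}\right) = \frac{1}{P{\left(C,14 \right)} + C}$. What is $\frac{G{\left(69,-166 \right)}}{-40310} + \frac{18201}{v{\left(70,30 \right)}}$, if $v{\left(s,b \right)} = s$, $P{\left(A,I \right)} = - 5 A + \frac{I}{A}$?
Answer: $\frac{2021477413199}{7774488925} \approx 260.01$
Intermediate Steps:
$P{\left(A,I \right)} = - 5 A + \frac{I}{A}$
$G{\left(l,C \right)} = 4 - \frac{1}{7 \left(- 4 C + \frac{14}{C}\right)}$ ($G{\left(l,C \right)} = 4 - \frac{1}{7 \left(\left(- 5 C + \frac{14}{C}\right) + C\right)} = 4 - \frac{1}{7 \left(- 4 C + \frac{14}{C}\right)}$)
$\frac{G{\left(69,-166 \right)}}{-40310} + \frac{18201}{v{\left(70,30 \right)}} = \frac{\frac{1}{14} \frac{1}{-7 + 2 \left(-166\right)^{2}} \left(-392 - 166 + 112 \left(-166\right)^{2}\right)}{-40310} + \frac{18201}{70} = \frac{-392 - 166 + 112 \cdot 27556}{14 \left(-7 + 2 \cdot 27556\right)} \left(- \frac{1}{40310}\right) + 18201 \cdot \frac{1}{70} = \frac{-392 - 166 + 3086272}{14 \left(-7 + 55112\right)} \left(- \frac{1}{40310}\right) + \frac{18201}{70} = \frac{1}{14} \cdot \frac{1}{55105} \cdot 3085714 \left(- \frac{1}{40310}\right) + \frac{18201}{70} = \frac{1542857}{385735} \left(- \frac{1}{40310}\right) + \frac{18201}{70} = - \frac{1542857}{15548977850} + \frac{18201}{70} = \frac{2021477413199}{7774488925}$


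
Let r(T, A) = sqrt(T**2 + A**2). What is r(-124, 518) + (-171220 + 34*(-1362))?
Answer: -217528 + 10*sqrt(2837) ≈ -2.1700e+5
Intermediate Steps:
r(T, A) = sqrt(A**2 + T**2)
r(-124, 518) + (-171220 + 34*(-1362)) = sqrt(518**2 + (-124)**2) + (-171220 + 34*(-1362)) = sqrt(268324 + 15376) + (-171220 - 46308) = sqrt(283700) - 217528 = 10*sqrt(2837) - 217528 = -217528 + 10*sqrt(2837)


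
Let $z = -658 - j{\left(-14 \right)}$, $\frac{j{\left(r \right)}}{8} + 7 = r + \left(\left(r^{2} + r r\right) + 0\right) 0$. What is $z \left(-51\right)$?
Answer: $24990$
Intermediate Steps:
$j{\left(r \right)} = -56 + 8 r$ ($j{\left(r \right)} = -56 + 8 \left(r + \left(\left(r^{2} + r r\right) + 0\right) 0\right) = -56 + 8 \left(r + \left(\left(r^{2} + r^{2}\right) + 0\right) 0\right) = -56 + 8 \left(r + \left(2 r^{2} + 0\right) 0\right) = -56 + 8 \left(r + 2 r^{2} \cdot 0\right) = -56 + 8 \left(r + 0\right) = -56 + 8 r$)
$z = -490$ ($z = -658 - \left(-56 + 8 \left(-14\right)\right) = -658 - \left(-56 - 112\right) = -658 - -168 = -658 + 168 = -490$)
$z \left(-51\right) = \left(-490\right) \left(-51\right) = 24990$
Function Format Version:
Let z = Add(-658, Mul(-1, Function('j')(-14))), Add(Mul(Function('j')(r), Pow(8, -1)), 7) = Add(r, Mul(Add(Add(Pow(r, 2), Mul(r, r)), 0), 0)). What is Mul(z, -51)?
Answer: 24990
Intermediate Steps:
Function('j')(r) = Add(-56, Mul(8, r)) (Function('j')(r) = Add(-56, Mul(8, Add(r, Mul(Add(Add(Pow(r, 2), Mul(r, r)), 0), 0)))) = Add(-56, Mul(8, Add(r, Mul(Add(Add(Pow(r, 2), Pow(r, 2)), 0), 0)))) = Add(-56, Mul(8, Add(r, Mul(Add(Mul(2, Pow(r, 2)), 0), 0)))) = Add(-56, Mul(8, Add(r, Mul(Mul(2, Pow(r, 2)), 0)))) = Add(-56, Mul(8, Add(r, 0))) = Add(-56, Mul(8, r)))
z = -490 (z = Add(-658, Mul(-1, Add(-56, Mul(8, -14)))) = Add(-658, Mul(-1, Add(-56, -112))) = Add(-658, Mul(-1, -168)) = Add(-658, 168) = -490)
Mul(z, -51) = Mul(-490, -51) = 24990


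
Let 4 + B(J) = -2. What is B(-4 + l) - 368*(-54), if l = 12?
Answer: 19866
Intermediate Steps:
B(J) = -6 (B(J) = -4 - 2 = -6)
B(-4 + l) - 368*(-54) = -6 - 368*(-54) = -6 + 19872 = 19866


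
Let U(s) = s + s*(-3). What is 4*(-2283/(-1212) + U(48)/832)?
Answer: 9287/1313 ≈ 7.0731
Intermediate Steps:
U(s) = -2*s (U(s) = s - 3*s = -2*s)
4*(-2283/(-1212) + U(48)/832) = 4*(-2283/(-1212) - 2*48/832) = 4*(-2283*(-1/1212) - 96*1/832) = 4*(761/404 - 3/26) = 4*(9287/5252) = 9287/1313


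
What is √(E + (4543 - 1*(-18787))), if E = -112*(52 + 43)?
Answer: 3*√1410 ≈ 112.65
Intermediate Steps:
E = -10640 (E = -112*95 = -10640)
√(E + (4543 - 1*(-18787))) = √(-10640 + (4543 - 1*(-18787))) = √(-10640 + (4543 + 18787)) = √(-10640 + 23330) = √12690 = 3*√1410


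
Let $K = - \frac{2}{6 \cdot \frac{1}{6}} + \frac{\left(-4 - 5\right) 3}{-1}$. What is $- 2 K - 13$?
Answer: $-63$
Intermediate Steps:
$K = 25$ ($K = - \frac{2}{6 \cdot \frac{1}{6}} + \left(-9\right) 3 \left(-1\right) = - \frac{2}{1} - -27 = \left(-2\right) 1 + 27 = -2 + 27 = 25$)
$- 2 K - 13 = \left(-2\right) 25 - 13 = -50 - 13 = -63$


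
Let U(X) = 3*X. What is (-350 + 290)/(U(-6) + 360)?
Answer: -10/57 ≈ -0.17544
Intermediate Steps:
(-350 + 290)/(U(-6) + 360) = (-350 + 290)/(3*(-6) + 360) = -60/(-18 + 360) = -60/342 = -60*1/342 = -10/57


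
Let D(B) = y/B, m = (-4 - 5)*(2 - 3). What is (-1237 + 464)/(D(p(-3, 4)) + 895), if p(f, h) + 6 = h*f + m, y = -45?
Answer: -773/900 ≈ -0.85889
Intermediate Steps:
m = 9 (m = -9*(-1) = 9)
p(f, h) = 3 + f*h (p(f, h) = -6 + (h*f + 9) = -6 + (f*h + 9) = -6 + (9 + f*h) = 3 + f*h)
D(B) = -45/B
(-1237 + 464)/(D(p(-3, 4)) + 895) = (-1237 + 464)/(-45/(3 - 3*4) + 895) = -773/(-45/(3 - 12) + 895) = -773/(-45/(-9) + 895) = -773/(-45*(-⅑) + 895) = -773/(5 + 895) = -773/900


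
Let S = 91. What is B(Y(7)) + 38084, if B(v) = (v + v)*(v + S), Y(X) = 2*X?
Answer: 41024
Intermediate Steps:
B(v) = 2*v*(91 + v) (B(v) = (v + v)*(v + 91) = (2*v)*(91 + v) = 2*v*(91 + v))
B(Y(7)) + 38084 = 2*(2*7)*(91 + 2*7) + 38084 = 2*14*(91 + 14) + 38084 = 2*14*105 + 38084 = 2940 + 38084 = 41024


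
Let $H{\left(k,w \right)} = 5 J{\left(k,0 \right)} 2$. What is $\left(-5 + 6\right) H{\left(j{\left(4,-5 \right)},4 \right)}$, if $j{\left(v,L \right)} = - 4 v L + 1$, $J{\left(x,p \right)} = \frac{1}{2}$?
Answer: $5$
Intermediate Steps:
$J{\left(x,p \right)} = \frac{1}{2}$
$j{\left(v,L \right)} = 1 - 4 L v$ ($j{\left(v,L \right)} = - 4 L v + 1 = 1 - 4 L v$)
$H{\left(k,w \right)} = 5$ ($H{\left(k,w \right)} = 5 \cdot \frac{1}{2} \cdot 2 = \frac{5}{2} \cdot 2 = 5$)
$\left(-5 + 6\right) H{\left(j{\left(4,-5 \right)},4 \right)} = \left(-5 + 6\right) 5 = 1 \cdot 5 = 5$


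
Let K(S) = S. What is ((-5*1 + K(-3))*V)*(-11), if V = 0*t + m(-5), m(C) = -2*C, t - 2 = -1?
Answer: 880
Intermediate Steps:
t = 1 (t = 2 - 1 = 1)
V = 10 (V = 0*1 - 2*(-5) = 0 + 10 = 10)
((-5*1 + K(-3))*V)*(-11) = ((-5*1 - 3)*10)*(-11) = ((-5 - 3)*10)*(-11) = -8*10*(-11) = -80*(-11) = 880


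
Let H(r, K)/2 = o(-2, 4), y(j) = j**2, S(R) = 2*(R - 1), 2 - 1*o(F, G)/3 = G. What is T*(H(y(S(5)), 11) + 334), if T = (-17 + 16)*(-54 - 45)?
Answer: 31878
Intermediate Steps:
o(F, G) = 6 - 3*G
S(R) = -2 + 2*R (S(R) = 2*(-1 + R) = -2 + 2*R)
H(r, K) = -12 (H(r, K) = 2*(6 - 3*4) = 2*(6 - 12) = 2*(-6) = -12)
T = 99 (T = -1*(-99) = 99)
T*(H(y(S(5)), 11) + 334) = 99*(-12 + 334) = 99*322 = 31878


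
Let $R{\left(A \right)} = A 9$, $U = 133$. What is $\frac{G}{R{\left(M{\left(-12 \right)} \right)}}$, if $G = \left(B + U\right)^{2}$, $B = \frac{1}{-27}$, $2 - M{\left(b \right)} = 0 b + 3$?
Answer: $- \frac{12888100}{6561} \approx -1964.3$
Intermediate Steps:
$M{\left(b \right)} = -1$ ($M{\left(b \right)} = 2 - \left(0 b + 3\right) = 2 - \left(0 + 3\right) = 2 - 3 = -1$)
$B = - \frac{1}{27} \approx -0.037037$
$R{\left(A \right)} = 9 A$
$G = \frac{12888100}{729}$ ($G = \left(- \frac{1}{27} + 133\right)^{2} = \left(\frac{3590}{27}\right)^{2} = \frac{12888100}{729} \approx 17679.0$)
$\frac{G}{R{\left(M{\left(-12 \right)} \right)}} = \frac{12888100}{729 \cdot 9 \left(-1\right)} = \frac{12888100}{729 \left(-9\right)} = \frac{12888100}{729} \left(- \frac{1}{9}\right) = - \frac{12888100}{6561}$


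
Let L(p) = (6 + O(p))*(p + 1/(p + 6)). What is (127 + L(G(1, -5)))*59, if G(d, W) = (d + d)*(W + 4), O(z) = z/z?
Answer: 27081/4 ≈ 6770.3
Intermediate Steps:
O(z) = 1
G(d, W) = 2*d*(4 + W) (G(d, W) = (2*d)*(4 + W) = 2*d*(4 + W))
L(p) = 7*p + 7/(6 + p) (L(p) = (6 + 1)*(p + 1/(p + 6)) = 7*(p + 1/(6 + p)) = 7*p + 7/(6 + p))
(127 + L(G(1, -5)))*59 = (127 + 7*(1 + (2*1*(4 - 5))² + 6*(2*1*(4 - 5)))/(6 + 2*1*(4 - 5)))*59 = (127 + 7*(1 + (2*1*(-1))² + 6*(2*1*(-1)))/(6 + 2*1*(-1)))*59 = (127 + 7*(1 + (-2)² + 6*(-2))/(6 - 2))*59 = (127 + 7*(1 + 4 - 12)/4)*59 = (127 + 7*(¼)*(-7))*59 = (127 - 49/4)*59 = (459/4)*59 = 27081/4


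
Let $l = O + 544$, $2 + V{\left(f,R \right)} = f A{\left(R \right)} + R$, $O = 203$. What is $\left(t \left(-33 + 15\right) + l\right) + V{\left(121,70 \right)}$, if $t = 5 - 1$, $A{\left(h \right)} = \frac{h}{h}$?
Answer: $864$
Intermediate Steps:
$A{\left(h \right)} = 1$
$t = 4$
$V{\left(f,R \right)} = -2 + R + f$ ($V{\left(f,R \right)} = -2 + \left(f 1 + R\right) = -2 + \left(f + R\right) = -2 + \left(R + f\right) = -2 + R + f$)
$l = 747$ ($l = 203 + 544 = 747$)
$\left(t \left(-33 + 15\right) + l\right) + V{\left(121,70 \right)} = \left(4 \left(-33 + 15\right) + 747\right) + \left(-2 + 70 + 121\right) = \left(4 \left(-18\right) + 747\right) + 189 = \left(-72 + 747\right) + 189 = 675 + 189 = 864$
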